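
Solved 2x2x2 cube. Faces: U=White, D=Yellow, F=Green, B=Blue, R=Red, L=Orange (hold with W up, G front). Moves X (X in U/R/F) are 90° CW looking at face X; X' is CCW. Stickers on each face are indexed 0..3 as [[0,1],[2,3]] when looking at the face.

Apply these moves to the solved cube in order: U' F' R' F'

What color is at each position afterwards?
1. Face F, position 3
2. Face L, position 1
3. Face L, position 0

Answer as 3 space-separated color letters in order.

After move 1 (U'): U=WWWW F=OOGG R=GGRR B=RRBB L=BBOO
After move 2 (F'): F=OGOG U=WWGR R=YGYR D=BOYY L=BWOW
After move 3 (R'): R=GRYY U=WBGR F=OWOR D=BGYG B=YROB
After move 4 (F'): F=WROO U=WBGY R=GRBY D=WWYG L=BROG
Query 1: F[3] = O
Query 2: L[1] = R
Query 3: L[0] = B

Answer: O R B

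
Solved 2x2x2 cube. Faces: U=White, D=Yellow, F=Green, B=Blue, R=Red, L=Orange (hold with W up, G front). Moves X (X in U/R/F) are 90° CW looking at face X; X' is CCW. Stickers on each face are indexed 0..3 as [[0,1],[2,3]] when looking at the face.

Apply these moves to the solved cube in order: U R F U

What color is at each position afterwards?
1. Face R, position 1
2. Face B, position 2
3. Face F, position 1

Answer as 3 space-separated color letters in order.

After move 1 (U): U=WWWW F=RRGG R=BBRR B=OOBB L=GGOO
After move 2 (R): R=RBRB U=WRWG F=RYGY D=YBYO B=WOWB
After move 3 (F): F=GRYY U=WROG R=WBGB D=RRYO L=GYOB
After move 4 (U): U=OWGR F=WBYY R=WOGB B=GYWB L=GROB
Query 1: R[1] = O
Query 2: B[2] = W
Query 3: F[1] = B

Answer: O W B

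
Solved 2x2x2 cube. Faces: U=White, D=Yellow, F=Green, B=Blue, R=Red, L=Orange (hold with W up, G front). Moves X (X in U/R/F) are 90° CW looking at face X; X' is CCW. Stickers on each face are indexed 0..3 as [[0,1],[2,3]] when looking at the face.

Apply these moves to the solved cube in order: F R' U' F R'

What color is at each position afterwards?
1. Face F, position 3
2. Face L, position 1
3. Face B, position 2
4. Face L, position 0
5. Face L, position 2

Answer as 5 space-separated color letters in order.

After move 1 (F): F=GGGG U=WWOO R=WRWR D=RRYY L=OYOY
After move 2 (R'): R=RRWW U=WBOB F=GWGO D=RGYG B=YBRB
After move 3 (U'): U=BBWO F=OYGO R=GWWW B=RRRB L=YBOY
After move 4 (F): F=GOOY U=BBYB R=WWOW D=WGYG L=YROG
After move 5 (R'): R=WWWO U=BRYR F=GBOB D=WOYY B=GRGB
Query 1: F[3] = B
Query 2: L[1] = R
Query 3: B[2] = G
Query 4: L[0] = Y
Query 5: L[2] = O

Answer: B R G Y O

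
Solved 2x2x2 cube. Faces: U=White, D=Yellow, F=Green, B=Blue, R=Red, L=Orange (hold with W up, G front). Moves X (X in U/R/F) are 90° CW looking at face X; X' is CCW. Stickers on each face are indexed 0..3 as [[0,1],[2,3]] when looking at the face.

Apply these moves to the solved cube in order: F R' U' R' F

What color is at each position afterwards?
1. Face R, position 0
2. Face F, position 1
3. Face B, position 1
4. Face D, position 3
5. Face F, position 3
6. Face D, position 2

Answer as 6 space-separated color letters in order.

After move 1 (F): F=GGGG U=WWOO R=WRWR D=RRYY L=OYOY
After move 2 (R'): R=RRWW U=WBOB F=GWGO D=RGYG B=YBRB
After move 3 (U'): U=BBWO F=OYGO R=GWWW B=RRRB L=YBOY
After move 4 (R'): R=WWGW U=BRWR F=OBGO D=RYYO B=GRGB
After move 5 (F): F=GOOB U=BRYB R=WWRW D=GWYO L=YROY
Query 1: R[0] = W
Query 2: F[1] = O
Query 3: B[1] = R
Query 4: D[3] = O
Query 5: F[3] = B
Query 6: D[2] = Y

Answer: W O R O B Y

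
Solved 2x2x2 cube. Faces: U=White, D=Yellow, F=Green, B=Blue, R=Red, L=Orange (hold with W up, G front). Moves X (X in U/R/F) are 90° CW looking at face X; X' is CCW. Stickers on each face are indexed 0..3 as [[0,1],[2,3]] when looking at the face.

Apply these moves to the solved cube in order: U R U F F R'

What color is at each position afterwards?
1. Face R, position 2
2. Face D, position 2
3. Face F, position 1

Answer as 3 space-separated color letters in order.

After move 1 (U): U=WWWW F=RRGG R=BBRR B=OOBB L=GGOO
After move 2 (R): R=RBRB U=WRWG F=RYGY D=YBYO B=WOWB
After move 3 (U): U=WWGR F=RBGY R=WORB B=GGWB L=RYOO
After move 4 (F): F=GRYB U=WWOY R=GORB D=RWYO L=RYOB
After move 5 (F): F=YGBR U=WWBY R=OOYB D=RGYO L=RROW
After move 6 (R'): R=OBOY U=WWBG F=YWBY D=RGYR B=OGGB
Query 1: R[2] = O
Query 2: D[2] = Y
Query 3: F[1] = W

Answer: O Y W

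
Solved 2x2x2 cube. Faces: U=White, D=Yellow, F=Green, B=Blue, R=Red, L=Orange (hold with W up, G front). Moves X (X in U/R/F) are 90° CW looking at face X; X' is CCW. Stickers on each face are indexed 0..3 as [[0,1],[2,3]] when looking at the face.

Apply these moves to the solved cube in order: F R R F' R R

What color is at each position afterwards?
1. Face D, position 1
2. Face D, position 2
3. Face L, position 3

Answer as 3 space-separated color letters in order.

Answer: R Y O

Derivation:
After move 1 (F): F=GGGG U=WWOO R=WRWR D=RRYY L=OYOY
After move 2 (R): R=WWRR U=WGOG F=GRGY D=RBYB B=OBWB
After move 3 (R): R=RWRW U=WROY F=GBGB D=RWYO B=GBGB
After move 4 (F'): F=BBGG U=WRRR R=WWRW D=YYYO L=OYOO
After move 5 (R): R=RWWW U=WBRG F=BYGO D=YGYG B=RBRB
After move 6 (R): R=WRWW U=WYRO F=BGGG D=YRYR B=GBBB
Query 1: D[1] = R
Query 2: D[2] = Y
Query 3: L[3] = O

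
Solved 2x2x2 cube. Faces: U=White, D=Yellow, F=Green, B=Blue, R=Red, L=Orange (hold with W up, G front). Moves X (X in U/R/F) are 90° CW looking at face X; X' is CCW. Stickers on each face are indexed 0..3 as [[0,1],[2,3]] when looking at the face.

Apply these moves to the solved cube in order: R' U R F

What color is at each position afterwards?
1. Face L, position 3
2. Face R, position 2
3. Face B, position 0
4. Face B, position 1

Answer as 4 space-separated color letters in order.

After move 1 (R'): R=RRRR U=WBWB F=GWGW D=YGYG B=YBYB
After move 2 (U): U=WWBB F=RRGW R=YBRR B=OOYB L=GWOO
After move 3 (R): R=RYRB U=WRBW F=RGGG D=YYYO B=BOWB
After move 4 (F): F=GRGG U=WROW R=BYWB D=RRYO L=GYOY
Query 1: L[3] = Y
Query 2: R[2] = W
Query 3: B[0] = B
Query 4: B[1] = O

Answer: Y W B O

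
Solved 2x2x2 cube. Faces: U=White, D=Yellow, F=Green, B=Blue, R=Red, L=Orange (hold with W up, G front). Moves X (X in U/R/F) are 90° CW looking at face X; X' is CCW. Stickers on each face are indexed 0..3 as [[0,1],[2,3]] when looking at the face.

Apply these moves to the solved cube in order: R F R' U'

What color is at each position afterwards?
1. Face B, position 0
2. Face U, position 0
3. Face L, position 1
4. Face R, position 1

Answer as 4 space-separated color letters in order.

Answer: R W B G

Derivation:
After move 1 (R): R=RRRR U=WGWG F=GYGY D=YBYB B=WBWB
After move 2 (F): F=GGYY U=WGOO R=WRGR D=RRYB L=OYOB
After move 3 (R'): R=RRWG U=WWOW F=GGYO D=RGYY B=BBRB
After move 4 (U'): U=WWWO F=OYYO R=GGWG B=RRRB L=BBOB
Query 1: B[0] = R
Query 2: U[0] = W
Query 3: L[1] = B
Query 4: R[1] = G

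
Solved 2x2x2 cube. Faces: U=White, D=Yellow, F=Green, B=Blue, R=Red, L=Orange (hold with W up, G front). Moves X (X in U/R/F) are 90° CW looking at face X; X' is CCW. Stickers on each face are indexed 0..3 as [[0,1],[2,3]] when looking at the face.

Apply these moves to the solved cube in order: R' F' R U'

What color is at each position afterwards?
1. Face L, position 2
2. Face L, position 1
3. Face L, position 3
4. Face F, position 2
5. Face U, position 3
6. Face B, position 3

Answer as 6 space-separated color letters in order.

Answer: O B W G R B

Derivation:
After move 1 (R'): R=RRRR U=WBWB F=GWGW D=YGYG B=YBYB
After move 2 (F'): F=WWGG U=WBRR R=GRYR D=OOYG L=OBOW
After move 3 (R): R=YGRR U=WWRG F=WOGG D=OYYY B=RBBB
After move 4 (U'): U=WGWR F=OBGG R=WORR B=YGBB L=RBOW
Query 1: L[2] = O
Query 2: L[1] = B
Query 3: L[3] = W
Query 4: F[2] = G
Query 5: U[3] = R
Query 6: B[3] = B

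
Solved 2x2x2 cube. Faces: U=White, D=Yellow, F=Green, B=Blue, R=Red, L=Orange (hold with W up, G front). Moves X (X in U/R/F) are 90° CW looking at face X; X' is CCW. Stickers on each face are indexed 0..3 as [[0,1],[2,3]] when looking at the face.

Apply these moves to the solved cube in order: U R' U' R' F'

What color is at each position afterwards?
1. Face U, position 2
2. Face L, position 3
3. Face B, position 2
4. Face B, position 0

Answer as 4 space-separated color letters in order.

Answer: W W R G

Derivation:
After move 1 (U): U=WWWW F=RRGG R=BBRR B=OOBB L=GGOO
After move 2 (R'): R=BRBR U=WBWO F=RWGW D=YRYG B=YOYB
After move 3 (U'): U=BOWW F=GGGW R=RWBR B=BRYB L=YOOO
After move 4 (R'): R=WRRB U=BYWB F=GOGW D=YGYW B=GRRB
After move 5 (F'): F=OWGG U=BYWR R=GRYB D=OOYW L=YBOW
Query 1: U[2] = W
Query 2: L[3] = W
Query 3: B[2] = R
Query 4: B[0] = G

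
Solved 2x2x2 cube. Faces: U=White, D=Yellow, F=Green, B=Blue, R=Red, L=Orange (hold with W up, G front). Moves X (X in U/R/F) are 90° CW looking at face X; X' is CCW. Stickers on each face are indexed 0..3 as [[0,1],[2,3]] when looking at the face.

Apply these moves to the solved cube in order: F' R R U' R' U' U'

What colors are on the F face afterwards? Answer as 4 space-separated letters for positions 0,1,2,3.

After move 1 (F'): F=GGGG U=WWRR R=YRYR D=OOYY L=OWOW
After move 2 (R): R=YYRR U=WGRG F=GOGY D=OBYB B=RBWB
After move 3 (R): R=RYRY U=WORY F=GBGB D=OWYR B=GBGB
After move 4 (U'): U=OYWR F=OWGB R=GBRY B=RYGB L=GBOW
After move 5 (R'): R=BYGR U=OGWR F=OYGR D=OWYB B=RYWB
After move 6 (U'): U=GROW F=GBGR R=OYGR B=BYWB L=RYOW
After move 7 (U'): U=RWGO F=RYGR R=GBGR B=OYWB L=BYOW
Query: F face = RYGR

Answer: R Y G R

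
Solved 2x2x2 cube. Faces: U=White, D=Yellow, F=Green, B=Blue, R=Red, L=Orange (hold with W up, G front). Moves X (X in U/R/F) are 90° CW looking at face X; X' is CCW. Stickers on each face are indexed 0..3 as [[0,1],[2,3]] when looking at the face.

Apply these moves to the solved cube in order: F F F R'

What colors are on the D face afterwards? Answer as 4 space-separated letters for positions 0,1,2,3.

After move 1 (F): F=GGGG U=WWOO R=WRWR D=RRYY L=OYOY
After move 2 (F): F=GGGG U=WWYY R=OROR D=WWYY L=OROR
After move 3 (F): F=GGGG U=WWRR R=YRYR D=OOYY L=OWOW
After move 4 (R'): R=RRYY U=WBRB F=GWGR D=OGYG B=YBOB
Query: D face = OGYG

Answer: O G Y G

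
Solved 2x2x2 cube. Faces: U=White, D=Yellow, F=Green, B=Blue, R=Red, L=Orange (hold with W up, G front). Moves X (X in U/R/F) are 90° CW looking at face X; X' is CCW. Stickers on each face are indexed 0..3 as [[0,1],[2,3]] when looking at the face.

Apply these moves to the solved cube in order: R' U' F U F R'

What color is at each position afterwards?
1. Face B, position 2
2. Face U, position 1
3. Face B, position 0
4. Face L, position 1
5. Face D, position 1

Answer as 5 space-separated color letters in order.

Answer: R Y G R W

Derivation:
After move 1 (R'): R=RRRR U=WBWB F=GWGW D=YGYG B=YBYB
After move 2 (U'): U=BBWW F=OOGW R=GWRR B=RRYB L=YBOO
After move 3 (F): F=GOWO U=BBOB R=WWWR D=RGYG L=YYOG
After move 4 (U): U=OBBB F=WWWO R=RRWR B=YYYB L=GOOG
After move 5 (F): F=WWOW U=OBGO R=BRBR D=WRYG L=GROG
After move 6 (R'): R=RRBB U=OYGY F=WBOO D=WWYW B=GYRB
Query 1: B[2] = R
Query 2: U[1] = Y
Query 3: B[0] = G
Query 4: L[1] = R
Query 5: D[1] = W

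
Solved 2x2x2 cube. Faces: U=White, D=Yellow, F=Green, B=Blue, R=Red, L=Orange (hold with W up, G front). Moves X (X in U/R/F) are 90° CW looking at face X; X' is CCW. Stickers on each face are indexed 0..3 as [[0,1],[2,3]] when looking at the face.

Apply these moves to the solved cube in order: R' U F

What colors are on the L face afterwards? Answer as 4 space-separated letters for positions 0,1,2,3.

Answer: G Y O G

Derivation:
After move 1 (R'): R=RRRR U=WBWB F=GWGW D=YGYG B=YBYB
After move 2 (U): U=WWBB F=RRGW R=YBRR B=OOYB L=GWOO
After move 3 (F): F=GRWR U=WWOW R=BBBR D=RYYG L=GYOG
Query: L face = GYOG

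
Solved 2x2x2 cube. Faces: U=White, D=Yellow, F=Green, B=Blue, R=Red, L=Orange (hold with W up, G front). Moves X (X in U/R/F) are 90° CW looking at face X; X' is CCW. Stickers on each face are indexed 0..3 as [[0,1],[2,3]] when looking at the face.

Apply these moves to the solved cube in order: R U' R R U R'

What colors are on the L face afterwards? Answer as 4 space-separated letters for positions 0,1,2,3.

Answer: O W O O

Derivation:
After move 1 (R): R=RRRR U=WGWG F=GYGY D=YBYB B=WBWB
After move 2 (U'): U=GGWW F=OOGY R=GYRR B=RRWB L=WBOO
After move 3 (R): R=RGRY U=GOWY F=OBGB D=YWYR B=WRGB
After move 4 (R): R=RRYG U=GBWB F=OWGR D=YGYW B=YROB
After move 5 (U): U=WGBB F=RRGR R=YRYG B=WBOB L=OWOO
After move 6 (R'): R=RGYY U=WOBW F=RGGB D=YRYR B=WBGB
Query: L face = OWOO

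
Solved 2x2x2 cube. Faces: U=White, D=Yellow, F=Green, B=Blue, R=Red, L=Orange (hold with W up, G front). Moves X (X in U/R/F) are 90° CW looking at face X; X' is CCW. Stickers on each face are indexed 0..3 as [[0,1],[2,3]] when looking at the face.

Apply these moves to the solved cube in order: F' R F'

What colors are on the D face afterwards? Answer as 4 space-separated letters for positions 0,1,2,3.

After move 1 (F'): F=GGGG U=WWRR R=YRYR D=OOYY L=OWOW
After move 2 (R): R=YYRR U=WGRG F=GOGY D=OBYB B=RBWB
After move 3 (F'): F=OYGG U=WGYR R=BYOR D=WWYB L=OGOR
Query: D face = WWYB

Answer: W W Y B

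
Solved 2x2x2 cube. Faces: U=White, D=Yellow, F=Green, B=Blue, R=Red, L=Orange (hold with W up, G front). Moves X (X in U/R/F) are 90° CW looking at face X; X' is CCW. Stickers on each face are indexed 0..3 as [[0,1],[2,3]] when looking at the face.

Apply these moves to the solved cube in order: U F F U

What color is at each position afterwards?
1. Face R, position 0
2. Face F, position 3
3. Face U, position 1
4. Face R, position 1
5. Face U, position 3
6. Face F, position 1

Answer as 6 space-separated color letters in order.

Answer: O R W O W B

Derivation:
After move 1 (U): U=WWWW F=RRGG R=BBRR B=OOBB L=GGOO
After move 2 (F): F=GRGR U=WWOG R=WBWR D=RBYY L=GYOY
After move 3 (F): F=GGRR U=WWYY R=OBGR D=WWYY L=GROB
After move 4 (U): U=YWYW F=OBRR R=OOGR B=GRBB L=GGOB
Query 1: R[0] = O
Query 2: F[3] = R
Query 3: U[1] = W
Query 4: R[1] = O
Query 5: U[3] = W
Query 6: F[1] = B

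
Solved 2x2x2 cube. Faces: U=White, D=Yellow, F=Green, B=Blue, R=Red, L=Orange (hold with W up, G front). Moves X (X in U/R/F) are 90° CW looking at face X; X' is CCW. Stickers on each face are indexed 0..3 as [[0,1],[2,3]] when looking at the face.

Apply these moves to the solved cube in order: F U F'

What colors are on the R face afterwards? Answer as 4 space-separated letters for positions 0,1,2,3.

Answer: R B R R

Derivation:
After move 1 (F): F=GGGG U=WWOO R=WRWR D=RRYY L=OYOY
After move 2 (U): U=OWOW F=WRGG R=BBWR B=OYBB L=GGOY
After move 3 (F'): F=RGWG U=OWBW R=RBRR D=GYYY L=GWOO
Query: R face = RBRR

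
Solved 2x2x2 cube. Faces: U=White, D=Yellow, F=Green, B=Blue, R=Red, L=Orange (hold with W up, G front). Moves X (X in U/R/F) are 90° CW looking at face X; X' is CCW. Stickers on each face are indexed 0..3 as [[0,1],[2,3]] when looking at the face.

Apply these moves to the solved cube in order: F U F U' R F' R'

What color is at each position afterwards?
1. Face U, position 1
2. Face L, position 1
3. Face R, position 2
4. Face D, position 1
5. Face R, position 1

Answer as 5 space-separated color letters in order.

After move 1 (F): F=GGGG U=WWOO R=WRWR D=RRYY L=OYOY
After move 2 (U): U=OWOW F=WRGG R=BBWR B=OYBB L=GGOY
After move 3 (F): F=GWGR U=OWYG R=OBWR D=WBYY L=GROR
After move 4 (U'): U=WGOY F=GRGR R=GWWR B=OBBB L=OYOR
After move 5 (R): R=WGRW U=WROR F=GBGY D=WBYO B=YBGB
After move 6 (F'): F=BYGG U=WRWR R=BGWW D=YRYO L=OROO
After move 7 (R'): R=GWBW U=WGWY F=BRGR D=YYYG B=OBRB
Query 1: U[1] = G
Query 2: L[1] = R
Query 3: R[2] = B
Query 4: D[1] = Y
Query 5: R[1] = W

Answer: G R B Y W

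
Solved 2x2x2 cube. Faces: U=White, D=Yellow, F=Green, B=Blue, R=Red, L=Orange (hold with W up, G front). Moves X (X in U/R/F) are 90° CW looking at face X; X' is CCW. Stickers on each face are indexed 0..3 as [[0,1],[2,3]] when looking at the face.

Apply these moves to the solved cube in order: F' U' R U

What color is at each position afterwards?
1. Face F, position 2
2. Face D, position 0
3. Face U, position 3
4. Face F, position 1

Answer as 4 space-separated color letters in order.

Answer: G O W G

Derivation:
After move 1 (F'): F=GGGG U=WWRR R=YRYR D=OOYY L=OWOW
After move 2 (U'): U=WRWR F=OWGG R=GGYR B=YRBB L=BBOW
After move 3 (R): R=YGRG U=WWWG F=OOGY D=OBYY B=RRRB
After move 4 (U): U=WWGW F=YGGY R=RRRG B=BBRB L=OOOW
Query 1: F[2] = G
Query 2: D[0] = O
Query 3: U[3] = W
Query 4: F[1] = G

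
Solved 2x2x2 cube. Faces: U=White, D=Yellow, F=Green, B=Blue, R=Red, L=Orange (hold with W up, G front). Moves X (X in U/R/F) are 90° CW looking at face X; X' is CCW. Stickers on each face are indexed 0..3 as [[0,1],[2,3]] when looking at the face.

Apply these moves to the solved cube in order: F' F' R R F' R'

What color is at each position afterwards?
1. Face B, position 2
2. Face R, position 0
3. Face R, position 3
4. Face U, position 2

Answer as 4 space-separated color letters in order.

Answer: R O W R

Derivation:
After move 1 (F'): F=GGGG U=WWRR R=YRYR D=OOYY L=OWOW
After move 2 (F'): F=GGGG U=WWYY R=OROR D=WWYY L=OROR
After move 3 (R): R=OORR U=WGYG F=GWGY D=WBYB B=YBWB
After move 4 (R): R=RORO U=WWYY F=GBGB D=WWYY B=GBGB
After move 5 (F'): F=BBGG U=WWRR R=WOWO D=RRYY L=OYOY
After move 6 (R'): R=OOWW U=WGRG F=BWGR D=RBYG B=YBRB
Query 1: B[2] = R
Query 2: R[0] = O
Query 3: R[3] = W
Query 4: U[2] = R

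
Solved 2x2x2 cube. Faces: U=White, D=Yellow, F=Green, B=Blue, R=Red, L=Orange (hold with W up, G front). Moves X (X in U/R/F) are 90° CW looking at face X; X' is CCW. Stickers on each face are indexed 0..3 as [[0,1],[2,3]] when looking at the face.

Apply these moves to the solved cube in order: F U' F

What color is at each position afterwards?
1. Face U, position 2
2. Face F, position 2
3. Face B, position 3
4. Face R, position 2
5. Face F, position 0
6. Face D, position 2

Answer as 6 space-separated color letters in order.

After move 1 (F): F=GGGG U=WWOO R=WRWR D=RRYY L=OYOY
After move 2 (U'): U=WOWO F=OYGG R=GGWR B=WRBB L=BBOY
After move 3 (F): F=GOGY U=WOYB R=WGOR D=WGYY L=BROR
Query 1: U[2] = Y
Query 2: F[2] = G
Query 3: B[3] = B
Query 4: R[2] = O
Query 5: F[0] = G
Query 6: D[2] = Y

Answer: Y G B O G Y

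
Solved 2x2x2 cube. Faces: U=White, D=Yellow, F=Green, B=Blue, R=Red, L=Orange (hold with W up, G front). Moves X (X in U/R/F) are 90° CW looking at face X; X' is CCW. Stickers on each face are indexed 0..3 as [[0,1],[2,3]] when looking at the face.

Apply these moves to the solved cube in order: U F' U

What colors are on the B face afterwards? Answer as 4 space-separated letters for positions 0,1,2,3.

Answer: G W B B

Derivation:
After move 1 (U): U=WWWW F=RRGG R=BBRR B=OOBB L=GGOO
After move 2 (F'): F=RGRG U=WWBR R=YBYR D=GOYY L=GWOW
After move 3 (U): U=BWRW F=YBRG R=OOYR B=GWBB L=RGOW
Query: B face = GWBB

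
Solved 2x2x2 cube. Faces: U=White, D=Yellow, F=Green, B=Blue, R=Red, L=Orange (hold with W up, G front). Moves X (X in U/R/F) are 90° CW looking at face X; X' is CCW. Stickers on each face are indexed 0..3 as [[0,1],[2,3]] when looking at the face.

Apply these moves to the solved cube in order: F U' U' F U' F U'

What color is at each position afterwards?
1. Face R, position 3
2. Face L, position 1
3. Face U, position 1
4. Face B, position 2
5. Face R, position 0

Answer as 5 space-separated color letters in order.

Answer: R Y G B G

Derivation:
After move 1 (F): F=GGGG U=WWOO R=WRWR D=RRYY L=OYOY
After move 2 (U'): U=WOWO F=OYGG R=GGWR B=WRBB L=BBOY
After move 3 (U'): U=OOWW F=BBGG R=OYWR B=GGBB L=WROY
After move 4 (F): F=GBGB U=OOYR R=WYWR D=WOYY L=WROR
After move 5 (U'): U=OROY F=WRGB R=GBWR B=WYBB L=GGOR
After move 6 (F): F=GWBR U=ORRG R=OBYR D=WGYY L=GWOO
After move 7 (U'): U=RGOR F=GWBR R=GWYR B=OBBB L=WYOO
Query 1: R[3] = R
Query 2: L[1] = Y
Query 3: U[1] = G
Query 4: B[2] = B
Query 5: R[0] = G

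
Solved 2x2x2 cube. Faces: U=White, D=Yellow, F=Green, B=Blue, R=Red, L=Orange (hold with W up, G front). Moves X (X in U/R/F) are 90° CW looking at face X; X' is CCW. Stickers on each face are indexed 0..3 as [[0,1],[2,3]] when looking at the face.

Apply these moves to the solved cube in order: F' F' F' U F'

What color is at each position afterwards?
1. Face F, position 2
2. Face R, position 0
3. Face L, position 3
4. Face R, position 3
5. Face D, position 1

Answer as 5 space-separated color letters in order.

After move 1 (F'): F=GGGG U=WWRR R=YRYR D=OOYY L=OWOW
After move 2 (F'): F=GGGG U=WWYY R=OROR D=WWYY L=OROR
After move 3 (F'): F=GGGG U=WWOO R=WRWR D=RRYY L=OYOY
After move 4 (U): U=OWOW F=WRGG R=BBWR B=OYBB L=GGOY
After move 5 (F'): F=RGWG U=OWBW R=RBRR D=GYYY L=GWOO
Query 1: F[2] = W
Query 2: R[0] = R
Query 3: L[3] = O
Query 4: R[3] = R
Query 5: D[1] = Y

Answer: W R O R Y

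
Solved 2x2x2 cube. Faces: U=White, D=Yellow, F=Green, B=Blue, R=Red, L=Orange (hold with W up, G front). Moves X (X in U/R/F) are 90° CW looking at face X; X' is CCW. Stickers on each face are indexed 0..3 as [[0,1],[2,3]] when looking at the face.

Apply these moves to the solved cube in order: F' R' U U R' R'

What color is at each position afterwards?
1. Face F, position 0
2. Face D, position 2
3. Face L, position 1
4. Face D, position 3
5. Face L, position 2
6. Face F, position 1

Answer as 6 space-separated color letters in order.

After move 1 (F'): F=GGGG U=WWRR R=YRYR D=OOYY L=OWOW
After move 2 (R'): R=RRYY U=WBRB F=GWGR D=OGYG B=YBOB
After move 3 (U): U=RWBB F=RRGR R=YBYY B=OWOB L=GWOW
After move 4 (U): U=BRBW F=YBGR R=OWYY B=GWOB L=RROW
After move 5 (R'): R=WYOY U=BOBG F=YRGW D=OBYR B=GWGB
After move 6 (R'): R=YYWO U=BGBG F=YOGG D=ORYW B=RWBB
Query 1: F[0] = Y
Query 2: D[2] = Y
Query 3: L[1] = R
Query 4: D[3] = W
Query 5: L[2] = O
Query 6: F[1] = O

Answer: Y Y R W O O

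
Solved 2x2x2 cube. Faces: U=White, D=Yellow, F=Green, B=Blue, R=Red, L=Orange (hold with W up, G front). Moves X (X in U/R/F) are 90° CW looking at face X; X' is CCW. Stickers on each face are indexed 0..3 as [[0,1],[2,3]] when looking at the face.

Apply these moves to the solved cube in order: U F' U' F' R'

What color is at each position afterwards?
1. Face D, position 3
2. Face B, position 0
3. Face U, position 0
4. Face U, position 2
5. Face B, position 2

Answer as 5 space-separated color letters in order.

Answer: R Y W R W

Derivation:
After move 1 (U): U=WWWW F=RRGG R=BBRR B=OOBB L=GGOO
After move 2 (F'): F=RGRG U=WWBR R=YBYR D=GOYY L=GWOW
After move 3 (U'): U=WRWB F=GWRG R=RGYR B=YBBB L=OOOW
After move 4 (F'): F=WGGR U=WRRY R=OGGR D=OWYY L=OBOW
After move 5 (R'): R=GROG U=WBRY F=WRGY D=OGYR B=YBWB
Query 1: D[3] = R
Query 2: B[0] = Y
Query 3: U[0] = W
Query 4: U[2] = R
Query 5: B[2] = W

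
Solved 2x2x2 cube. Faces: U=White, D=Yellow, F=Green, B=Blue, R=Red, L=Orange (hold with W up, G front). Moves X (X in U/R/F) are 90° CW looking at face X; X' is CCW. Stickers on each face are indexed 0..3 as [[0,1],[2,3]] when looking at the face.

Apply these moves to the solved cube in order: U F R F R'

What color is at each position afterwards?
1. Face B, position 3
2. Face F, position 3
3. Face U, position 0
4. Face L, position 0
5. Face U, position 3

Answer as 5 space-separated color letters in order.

Answer: B Y W G G

Derivation:
After move 1 (U): U=WWWW F=RRGG R=BBRR B=OOBB L=GGOO
After move 2 (F): F=GRGR U=WWOG R=WBWR D=RBYY L=GYOY
After move 3 (R): R=WWRB U=WROR F=GBGY D=RBYO B=GOWB
After move 4 (F): F=GGYB U=WRYY R=OWRB D=RWYO L=GROB
After move 5 (R'): R=WBOR U=WWYG F=GRYY D=RGYB B=OOWB
Query 1: B[3] = B
Query 2: F[3] = Y
Query 3: U[0] = W
Query 4: L[0] = G
Query 5: U[3] = G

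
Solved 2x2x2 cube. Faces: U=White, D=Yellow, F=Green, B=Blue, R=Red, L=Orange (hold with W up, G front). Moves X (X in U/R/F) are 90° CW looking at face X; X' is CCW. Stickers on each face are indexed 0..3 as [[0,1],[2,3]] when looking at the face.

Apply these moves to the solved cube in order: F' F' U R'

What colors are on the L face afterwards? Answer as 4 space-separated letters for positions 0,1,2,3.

After move 1 (F'): F=GGGG U=WWRR R=YRYR D=OOYY L=OWOW
After move 2 (F'): F=GGGG U=WWYY R=OROR D=WWYY L=OROR
After move 3 (U): U=YWYW F=ORGG R=BBOR B=ORBB L=GGOR
After move 4 (R'): R=BRBO U=YBYO F=OWGW D=WRYG B=YRWB
Query: L face = GGOR

Answer: G G O R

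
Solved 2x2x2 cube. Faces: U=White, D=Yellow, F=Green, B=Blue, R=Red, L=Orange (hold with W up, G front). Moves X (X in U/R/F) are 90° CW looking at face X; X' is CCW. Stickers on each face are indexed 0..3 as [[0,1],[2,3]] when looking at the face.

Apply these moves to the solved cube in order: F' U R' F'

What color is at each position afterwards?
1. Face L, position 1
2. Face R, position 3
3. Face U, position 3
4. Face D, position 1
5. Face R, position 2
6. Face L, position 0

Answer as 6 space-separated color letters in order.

Answer: O Y B W O G

Derivation:
After move 1 (F'): F=GGGG U=WWRR R=YRYR D=OOYY L=OWOW
After move 2 (U): U=RWRW F=YRGG R=BBYR B=OWBB L=GGOW
After move 3 (R'): R=BRBY U=RBRO F=YWGW D=ORYG B=YWOB
After move 4 (F'): F=WWYG U=RBBB R=RROY D=GWYG L=GOOR
Query 1: L[1] = O
Query 2: R[3] = Y
Query 3: U[3] = B
Query 4: D[1] = W
Query 5: R[2] = O
Query 6: L[0] = G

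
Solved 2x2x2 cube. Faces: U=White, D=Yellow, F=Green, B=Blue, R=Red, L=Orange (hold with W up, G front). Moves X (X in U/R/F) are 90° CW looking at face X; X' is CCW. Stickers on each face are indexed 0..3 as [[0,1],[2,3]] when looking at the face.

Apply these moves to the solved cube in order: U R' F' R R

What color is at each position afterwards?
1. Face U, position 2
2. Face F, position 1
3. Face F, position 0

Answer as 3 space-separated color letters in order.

After move 1 (U): U=WWWW F=RRGG R=BBRR B=OOBB L=GGOO
After move 2 (R'): R=BRBR U=WBWO F=RWGW D=YRYG B=YOYB
After move 3 (F'): F=WWRG U=WBBB R=RRYR D=GOYG L=GOOW
After move 4 (R): R=YRRR U=WWBG F=WORG D=GYYY B=BOBB
After move 5 (R): R=RYRR U=WOBG F=WYRY D=GBYB B=GOWB
Query 1: U[2] = B
Query 2: F[1] = Y
Query 3: F[0] = W

Answer: B Y W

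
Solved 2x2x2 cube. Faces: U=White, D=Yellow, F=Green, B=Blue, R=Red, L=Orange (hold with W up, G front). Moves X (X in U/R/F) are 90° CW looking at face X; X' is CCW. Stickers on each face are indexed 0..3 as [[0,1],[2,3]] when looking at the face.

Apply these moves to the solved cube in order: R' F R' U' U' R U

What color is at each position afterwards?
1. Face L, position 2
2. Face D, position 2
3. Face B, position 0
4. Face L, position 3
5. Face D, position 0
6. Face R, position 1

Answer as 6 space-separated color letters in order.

Answer: O Y R G R B

Derivation:
After move 1 (R'): R=RRRR U=WBWB F=GWGW D=YGYG B=YBYB
After move 2 (F): F=GGWW U=WBOO R=WRBR D=RRYG L=OYOG
After move 3 (R'): R=RRWB U=WYOY F=GBWO D=RGYW B=GBRB
After move 4 (U'): U=YYWO F=OYWO R=GBWB B=RRRB L=GBOG
After move 5 (U'): U=YOYW F=GBWO R=OYWB B=GBRB L=RROG
After move 6 (R): R=WOBY U=YBYO F=GGWW D=RRYG B=WBOB
After move 7 (U): U=YYOB F=WOWW R=WBBY B=RROB L=GGOG
Query 1: L[2] = O
Query 2: D[2] = Y
Query 3: B[0] = R
Query 4: L[3] = G
Query 5: D[0] = R
Query 6: R[1] = B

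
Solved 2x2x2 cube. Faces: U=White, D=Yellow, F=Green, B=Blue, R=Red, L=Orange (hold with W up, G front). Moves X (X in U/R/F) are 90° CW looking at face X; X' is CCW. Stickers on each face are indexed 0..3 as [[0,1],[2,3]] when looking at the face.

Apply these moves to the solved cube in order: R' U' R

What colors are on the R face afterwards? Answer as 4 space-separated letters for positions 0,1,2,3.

After move 1 (R'): R=RRRR U=WBWB F=GWGW D=YGYG B=YBYB
After move 2 (U'): U=BBWW F=OOGW R=GWRR B=RRYB L=YBOO
After move 3 (R): R=RGRW U=BOWW F=OGGG D=YYYR B=WRBB
Query: R face = RGRW

Answer: R G R W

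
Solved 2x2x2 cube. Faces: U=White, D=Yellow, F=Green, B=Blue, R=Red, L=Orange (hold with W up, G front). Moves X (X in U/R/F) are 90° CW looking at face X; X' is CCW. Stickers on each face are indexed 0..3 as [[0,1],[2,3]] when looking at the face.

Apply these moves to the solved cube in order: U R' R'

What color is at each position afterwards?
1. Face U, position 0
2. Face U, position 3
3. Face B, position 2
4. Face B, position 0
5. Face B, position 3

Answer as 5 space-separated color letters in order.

After move 1 (U): U=WWWW F=RRGG R=BBRR B=OOBB L=GGOO
After move 2 (R'): R=BRBR U=WBWO F=RWGW D=YRYG B=YOYB
After move 3 (R'): R=RRBB U=WYWY F=RBGO D=YWYW B=GORB
Query 1: U[0] = W
Query 2: U[3] = Y
Query 3: B[2] = R
Query 4: B[0] = G
Query 5: B[3] = B

Answer: W Y R G B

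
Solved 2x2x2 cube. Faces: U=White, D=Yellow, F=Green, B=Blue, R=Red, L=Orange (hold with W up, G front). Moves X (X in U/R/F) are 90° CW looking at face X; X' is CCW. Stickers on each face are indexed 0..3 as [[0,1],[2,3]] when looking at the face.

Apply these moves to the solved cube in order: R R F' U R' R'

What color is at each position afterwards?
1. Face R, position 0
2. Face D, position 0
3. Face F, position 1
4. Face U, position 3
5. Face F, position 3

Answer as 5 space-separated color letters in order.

After move 1 (R): R=RRRR U=WGWG F=GYGY D=YBYB B=WBWB
After move 2 (R): R=RRRR U=WYWY F=GBGB D=YWYW B=GBGB
After move 3 (F'): F=BBGG U=WYRR R=WRYR D=OOYW L=OYOW
After move 4 (U): U=RWRY F=WRGG R=GBYR B=OYGB L=BBOW
After move 5 (R'): R=BRGY U=RGRO F=WWGY D=ORYG B=WYOB
After move 6 (R'): R=RYBG U=RORW F=WGGO D=OWYY B=GYRB
Query 1: R[0] = R
Query 2: D[0] = O
Query 3: F[1] = G
Query 4: U[3] = W
Query 5: F[3] = O

Answer: R O G W O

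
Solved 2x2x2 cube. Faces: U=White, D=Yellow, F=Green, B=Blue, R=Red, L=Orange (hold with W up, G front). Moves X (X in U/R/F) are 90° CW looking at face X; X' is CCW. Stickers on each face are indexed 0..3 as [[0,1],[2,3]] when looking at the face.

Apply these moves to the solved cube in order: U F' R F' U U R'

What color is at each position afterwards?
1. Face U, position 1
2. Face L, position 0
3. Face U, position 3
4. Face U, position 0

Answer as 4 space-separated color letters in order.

Answer: W B O R

Derivation:
After move 1 (U): U=WWWW F=RRGG R=BBRR B=OOBB L=GGOO
After move 2 (F'): F=RGRG U=WWBR R=YBYR D=GOYY L=GWOW
After move 3 (R): R=YYRB U=WGBG F=RORY D=GBYO B=ROWB
After move 4 (F'): F=OYRR U=WGYR R=BYGB D=WWYO L=GGOB
After move 5 (U): U=YWRG F=BYRR R=ROGB B=GGWB L=OYOB
After move 6 (U): U=RYGW F=RORR R=GGGB B=OYWB L=BYOB
After move 7 (R'): R=GBGG U=RWGO F=RYRW D=WOYR B=OYWB
Query 1: U[1] = W
Query 2: L[0] = B
Query 3: U[3] = O
Query 4: U[0] = R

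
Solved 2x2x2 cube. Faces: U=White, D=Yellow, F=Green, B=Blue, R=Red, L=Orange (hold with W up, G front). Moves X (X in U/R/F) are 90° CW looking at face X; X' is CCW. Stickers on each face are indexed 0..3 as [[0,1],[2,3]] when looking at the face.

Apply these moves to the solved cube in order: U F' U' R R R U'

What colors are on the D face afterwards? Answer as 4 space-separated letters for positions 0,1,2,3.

After move 1 (U): U=WWWW F=RRGG R=BBRR B=OOBB L=GGOO
After move 2 (F'): F=RGRG U=WWBR R=YBYR D=GOYY L=GWOW
After move 3 (U'): U=WRWB F=GWRG R=RGYR B=YBBB L=OOOW
After move 4 (R): R=YRRG U=WWWG F=GORY D=GBYY B=BBRB
After move 5 (R): R=RYGR U=WOWY F=GBRY D=GRYB B=GBWB
After move 6 (R): R=GRRY U=WBWY F=GRRB D=GWYG B=YBOB
After move 7 (U'): U=BYWW F=OORB R=GRRY B=GROB L=YBOW
Query: D face = GWYG

Answer: G W Y G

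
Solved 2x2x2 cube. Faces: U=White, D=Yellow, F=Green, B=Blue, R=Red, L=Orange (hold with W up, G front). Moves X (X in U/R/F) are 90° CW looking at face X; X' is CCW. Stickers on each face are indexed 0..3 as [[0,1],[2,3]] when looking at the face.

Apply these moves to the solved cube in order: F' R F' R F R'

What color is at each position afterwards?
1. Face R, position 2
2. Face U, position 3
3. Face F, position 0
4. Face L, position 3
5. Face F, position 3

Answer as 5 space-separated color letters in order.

Answer: Y R G W G

Derivation:
After move 1 (F'): F=GGGG U=WWRR R=YRYR D=OOYY L=OWOW
After move 2 (R): R=YYRR U=WGRG F=GOGY D=OBYB B=RBWB
After move 3 (F'): F=OYGG U=WGYR R=BYOR D=WWYB L=OGOR
After move 4 (R): R=OBRY U=WYYG F=OWGB D=WWYR B=RBGB
After move 5 (F): F=GOBW U=WYRG R=YBGY D=ROYR L=OWOW
After move 6 (R'): R=BYYG U=WGRR F=GYBG D=ROYW B=RBOB
Query 1: R[2] = Y
Query 2: U[3] = R
Query 3: F[0] = G
Query 4: L[3] = W
Query 5: F[3] = G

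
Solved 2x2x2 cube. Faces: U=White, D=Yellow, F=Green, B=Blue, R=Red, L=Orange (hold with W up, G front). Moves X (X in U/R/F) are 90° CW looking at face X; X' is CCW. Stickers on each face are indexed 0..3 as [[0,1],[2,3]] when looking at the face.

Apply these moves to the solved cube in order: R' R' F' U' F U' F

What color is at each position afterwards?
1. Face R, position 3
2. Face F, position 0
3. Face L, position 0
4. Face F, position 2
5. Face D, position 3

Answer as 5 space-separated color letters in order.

After move 1 (R'): R=RRRR U=WBWB F=GWGW D=YGYG B=YBYB
After move 2 (R'): R=RRRR U=WYWY F=GBGB D=YWYW B=GBGB
After move 3 (F'): F=BBGG U=WYRR R=WRYR D=OOYW L=OYOW
After move 4 (U'): U=YRWR F=OYGG R=BBYR B=WRGB L=GBOW
After move 5 (F): F=GOGY U=YRWB R=WBRR D=YBYW L=GOOO
After move 6 (U'): U=RBYW F=GOGY R=GORR B=WBGB L=WROO
After move 7 (F): F=GGYO U=RBOR R=YOWR D=RGYW L=WYOB
Query 1: R[3] = R
Query 2: F[0] = G
Query 3: L[0] = W
Query 4: F[2] = Y
Query 5: D[3] = W

Answer: R G W Y W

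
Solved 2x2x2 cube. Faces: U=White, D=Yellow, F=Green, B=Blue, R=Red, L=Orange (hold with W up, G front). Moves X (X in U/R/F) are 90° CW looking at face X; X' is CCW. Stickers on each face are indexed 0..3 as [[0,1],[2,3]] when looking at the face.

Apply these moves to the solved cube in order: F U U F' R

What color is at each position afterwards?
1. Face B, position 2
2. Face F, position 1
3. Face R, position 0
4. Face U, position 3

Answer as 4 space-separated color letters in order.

After move 1 (F): F=GGGG U=WWOO R=WRWR D=RRYY L=OYOY
After move 2 (U): U=OWOW F=WRGG R=BBWR B=OYBB L=GGOY
After move 3 (U): U=OOWW F=BBGG R=OYWR B=GGBB L=WROY
After move 4 (F'): F=BGBG U=OOOW R=RYRR D=RYYY L=WWOW
After move 5 (R): R=RRRY U=OGOG F=BYBY D=RBYG B=WGOB
Query 1: B[2] = O
Query 2: F[1] = Y
Query 3: R[0] = R
Query 4: U[3] = G

Answer: O Y R G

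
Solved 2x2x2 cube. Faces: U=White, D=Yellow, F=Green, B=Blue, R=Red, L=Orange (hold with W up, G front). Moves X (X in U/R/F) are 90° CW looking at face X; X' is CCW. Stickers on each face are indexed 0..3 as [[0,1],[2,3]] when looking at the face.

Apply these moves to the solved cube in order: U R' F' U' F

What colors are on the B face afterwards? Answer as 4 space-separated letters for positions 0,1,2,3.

After move 1 (U): U=WWWW F=RRGG R=BBRR B=OOBB L=GGOO
After move 2 (R'): R=BRBR U=WBWO F=RWGW D=YRYG B=YOYB
After move 3 (F'): F=WWRG U=WBBB R=RRYR D=GOYG L=GOOW
After move 4 (U'): U=BBWB F=GORG R=WWYR B=RRYB L=YOOW
After move 5 (F): F=RGGO U=BBWO R=WWBR D=YWYG L=YGOO
Query: B face = RRYB

Answer: R R Y B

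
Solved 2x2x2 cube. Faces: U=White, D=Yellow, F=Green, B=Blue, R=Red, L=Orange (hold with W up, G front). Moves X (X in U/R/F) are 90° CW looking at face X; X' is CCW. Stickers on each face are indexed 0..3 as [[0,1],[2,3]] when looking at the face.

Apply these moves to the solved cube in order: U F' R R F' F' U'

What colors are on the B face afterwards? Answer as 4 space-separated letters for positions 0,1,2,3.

Answer: W Y G B

Derivation:
After move 1 (U): U=WWWW F=RRGG R=BBRR B=OOBB L=GGOO
After move 2 (F'): F=RGRG U=WWBR R=YBYR D=GOYY L=GWOW
After move 3 (R): R=YYRB U=WGBG F=RORY D=GBYO B=ROWB
After move 4 (R): R=RYBY U=WOBY F=RBRO D=GWYR B=GOGB
After move 5 (F'): F=BORR U=WORB R=WYGY D=WWYR L=GYOB
After move 6 (F'): F=ORBR U=WOWG R=WYWY D=YBYR L=GBOR
After move 7 (U'): U=OGWW F=GBBR R=ORWY B=WYGB L=GOOR
Query: B face = WYGB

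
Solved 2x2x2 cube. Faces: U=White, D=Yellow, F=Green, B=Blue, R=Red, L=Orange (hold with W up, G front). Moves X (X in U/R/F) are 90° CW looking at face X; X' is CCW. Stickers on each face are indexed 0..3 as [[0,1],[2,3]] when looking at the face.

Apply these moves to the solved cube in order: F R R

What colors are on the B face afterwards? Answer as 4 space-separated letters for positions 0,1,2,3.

Answer: G B G B

Derivation:
After move 1 (F): F=GGGG U=WWOO R=WRWR D=RRYY L=OYOY
After move 2 (R): R=WWRR U=WGOG F=GRGY D=RBYB B=OBWB
After move 3 (R): R=RWRW U=WROY F=GBGB D=RWYO B=GBGB
Query: B face = GBGB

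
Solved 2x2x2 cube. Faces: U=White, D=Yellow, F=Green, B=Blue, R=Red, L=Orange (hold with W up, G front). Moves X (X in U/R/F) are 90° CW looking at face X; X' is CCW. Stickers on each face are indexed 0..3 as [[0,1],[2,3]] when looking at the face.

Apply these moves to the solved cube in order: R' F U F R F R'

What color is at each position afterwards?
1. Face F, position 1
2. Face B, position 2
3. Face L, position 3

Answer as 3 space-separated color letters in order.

Answer: W B Y

Derivation:
After move 1 (R'): R=RRRR U=WBWB F=GWGW D=YGYG B=YBYB
After move 2 (F): F=GGWW U=WBOO R=WRBR D=RRYG L=OYOG
After move 3 (U): U=OWOB F=WRWW R=YBBR B=OYYB L=GGOG
After move 4 (F): F=WWWR U=OWGG R=OBBR D=BYYG L=GROR
After move 5 (R): R=BORB U=OWGR F=WYWG D=BYYO B=GYWB
After move 6 (F): F=WWGY U=OWRR R=GORB D=RBYO L=GBOY
After move 7 (R'): R=OBGR U=OWRG F=WWGR D=RWYY B=OYBB
Query 1: F[1] = W
Query 2: B[2] = B
Query 3: L[3] = Y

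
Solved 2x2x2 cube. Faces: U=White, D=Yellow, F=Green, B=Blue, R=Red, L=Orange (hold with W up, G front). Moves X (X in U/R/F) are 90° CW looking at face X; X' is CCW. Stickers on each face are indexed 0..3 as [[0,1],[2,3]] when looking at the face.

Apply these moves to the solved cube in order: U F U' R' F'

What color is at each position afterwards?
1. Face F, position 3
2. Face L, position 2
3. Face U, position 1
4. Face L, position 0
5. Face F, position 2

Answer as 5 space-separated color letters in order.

Answer: G O B O G

Derivation:
After move 1 (U): U=WWWW F=RRGG R=BBRR B=OOBB L=GGOO
After move 2 (F): F=GRGR U=WWOG R=WBWR D=RBYY L=GYOY
After move 3 (U'): U=WGWO F=GYGR R=GRWR B=WBBB L=OOOY
After move 4 (R'): R=RRGW U=WBWW F=GGGO D=RYYR B=YBBB
After move 5 (F'): F=GOGG U=WBRG R=YRRW D=OYYR L=OWOW
Query 1: F[3] = G
Query 2: L[2] = O
Query 3: U[1] = B
Query 4: L[0] = O
Query 5: F[2] = G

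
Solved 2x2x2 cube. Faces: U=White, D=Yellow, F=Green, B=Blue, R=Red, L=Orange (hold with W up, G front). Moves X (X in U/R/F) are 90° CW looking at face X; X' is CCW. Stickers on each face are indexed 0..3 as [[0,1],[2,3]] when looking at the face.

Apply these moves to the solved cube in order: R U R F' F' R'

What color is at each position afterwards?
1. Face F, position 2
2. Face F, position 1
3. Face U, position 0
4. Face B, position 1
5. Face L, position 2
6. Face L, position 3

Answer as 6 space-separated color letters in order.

After move 1 (R): R=RRRR U=WGWG F=GYGY D=YBYB B=WBWB
After move 2 (U): U=WWGG F=RRGY R=WBRR B=OOWB L=GYOO
After move 3 (R): R=RWRB U=WRGY F=RBGB D=YWYO B=GOWB
After move 4 (F'): F=BBRG U=WRRR R=WWYB D=YOYO L=GYOG
After move 5 (F'): F=BGBR U=WRWY R=OWYB D=YGYO L=GROR
After move 6 (R'): R=WBOY U=WWWG F=BRBY D=YGYR B=OOGB
Query 1: F[2] = B
Query 2: F[1] = R
Query 3: U[0] = W
Query 4: B[1] = O
Query 5: L[2] = O
Query 6: L[3] = R

Answer: B R W O O R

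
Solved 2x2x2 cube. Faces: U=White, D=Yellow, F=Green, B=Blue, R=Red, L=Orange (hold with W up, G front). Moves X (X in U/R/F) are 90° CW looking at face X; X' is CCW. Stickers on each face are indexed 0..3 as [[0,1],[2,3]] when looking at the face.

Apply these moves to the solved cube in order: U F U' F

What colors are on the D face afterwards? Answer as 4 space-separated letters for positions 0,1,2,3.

After move 1 (U): U=WWWW F=RRGG R=BBRR B=OOBB L=GGOO
After move 2 (F): F=GRGR U=WWOG R=WBWR D=RBYY L=GYOY
After move 3 (U'): U=WGWO F=GYGR R=GRWR B=WBBB L=OOOY
After move 4 (F): F=GGRY U=WGYO R=WROR D=WGYY L=OROB
Query: D face = WGYY

Answer: W G Y Y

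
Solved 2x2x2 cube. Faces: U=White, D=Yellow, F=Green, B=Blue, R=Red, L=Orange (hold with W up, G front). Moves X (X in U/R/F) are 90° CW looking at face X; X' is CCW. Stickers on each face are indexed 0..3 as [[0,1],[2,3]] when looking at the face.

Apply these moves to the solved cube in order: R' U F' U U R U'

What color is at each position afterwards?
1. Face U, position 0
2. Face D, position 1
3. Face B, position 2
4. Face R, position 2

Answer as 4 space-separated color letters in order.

Answer: O Y Y R

Derivation:
After move 1 (R'): R=RRRR U=WBWB F=GWGW D=YGYG B=YBYB
After move 2 (U): U=WWBB F=RRGW R=YBRR B=OOYB L=GWOO
After move 3 (F'): F=RWRG U=WWYR R=GBYR D=WOYG L=GBOB
After move 4 (U): U=YWRW F=GBRG R=OOYR B=GBYB L=RWOB
After move 5 (U): U=RYWW F=OORG R=GBYR B=RWYB L=GBOB
After move 6 (R): R=YGRB U=ROWG F=OORG D=WYYR B=WWYB
After move 7 (U'): U=OGRW F=GBRG R=OORB B=YGYB L=WWOB
Query 1: U[0] = O
Query 2: D[1] = Y
Query 3: B[2] = Y
Query 4: R[2] = R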